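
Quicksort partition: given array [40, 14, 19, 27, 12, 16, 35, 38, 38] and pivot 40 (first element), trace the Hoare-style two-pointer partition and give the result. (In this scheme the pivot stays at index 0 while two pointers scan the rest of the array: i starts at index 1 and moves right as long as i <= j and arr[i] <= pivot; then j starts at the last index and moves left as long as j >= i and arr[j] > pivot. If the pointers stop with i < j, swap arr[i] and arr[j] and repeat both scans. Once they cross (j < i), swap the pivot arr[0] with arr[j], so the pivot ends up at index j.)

Hoare-style two-pointer partition with pivot = 40:

Initial array: [40, 14, 19, 27, 12, 16, 35, 38, 38]

Pointers start at i = 1, j = 8.
i ends at 9, j ends at 8: the pointers have crossed (j < i), so scanning stops.

Swap pivot arr[0] with arr[8] to place pivot at position 8: [38, 14, 19, 27, 12, 16, 35, 38, 40]
Pivot position: 8

After partitioning with pivot 40, the array becomes [38, 14, 19, 27, 12, 16, 35, 38, 40]. The pivot is placed at index 8. All elements to the left of the pivot are <= 40, and all elements to the right are > 40.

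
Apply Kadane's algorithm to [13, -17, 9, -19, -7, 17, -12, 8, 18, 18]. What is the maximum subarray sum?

Using Kadane's algorithm on [13, -17, 9, -19, -7, 17, -12, 8, 18, 18]:

Scanning through the array:
Position 1 (value -17): max_ending_here = -4, max_so_far = 13
Position 2 (value 9): max_ending_here = 9, max_so_far = 13
Position 3 (value -19): max_ending_here = -10, max_so_far = 13
Position 4 (value -7): max_ending_here = -7, max_so_far = 13
Position 5 (value 17): max_ending_here = 17, max_so_far = 17
Position 6 (value -12): max_ending_here = 5, max_so_far = 17
Position 7 (value 8): max_ending_here = 13, max_so_far = 17
Position 8 (value 18): max_ending_here = 31, max_so_far = 31
Position 9 (value 18): max_ending_here = 49, max_so_far = 49

Maximum subarray: [17, -12, 8, 18, 18]
Maximum sum: 49

The maximum subarray is [17, -12, 8, 18, 18] with sum 49. This subarray runs from index 5 to index 9.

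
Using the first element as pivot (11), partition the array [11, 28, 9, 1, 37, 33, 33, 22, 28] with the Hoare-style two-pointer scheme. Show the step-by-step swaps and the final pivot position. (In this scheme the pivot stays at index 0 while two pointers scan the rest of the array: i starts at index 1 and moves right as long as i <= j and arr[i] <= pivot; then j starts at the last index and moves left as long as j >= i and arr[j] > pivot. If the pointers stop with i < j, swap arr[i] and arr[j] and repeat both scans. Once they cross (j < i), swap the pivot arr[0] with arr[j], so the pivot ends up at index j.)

Hoare-style two-pointer partition with pivot = 11:

Initial array: [11, 28, 9, 1, 37, 33, 33, 22, 28]

Pointers start at i = 1, j = 8.
i stops at index 1 (arr[1]=28 > 11), j stops at index 3 (arr[3]=1 <= 11): swap arr[1] and arr[3], array becomes [11, 1, 9, 28, 37, 33, 33, 22, 28]
i ends at 3, j ends at 2: the pointers have crossed (j < i), so scanning stops.

Swap pivot arr[0] with arr[2] to place pivot at position 2: [9, 1, 11, 28, 37, 33, 33, 22, 28]
Pivot position: 2

After partitioning with pivot 11, the array becomes [9, 1, 11, 28, 37, 33, 33, 22, 28]. The pivot is placed at index 2. All elements to the left of the pivot are <= 11, and all elements to the right are > 11.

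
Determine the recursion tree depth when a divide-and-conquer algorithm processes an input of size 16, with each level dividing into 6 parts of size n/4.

For divide and conquer with division factor 4:

Problem sizes at each level:
Level 0: 16
Level 1: 4
Level 2: 1

The root is level 0 and the size-1 base case is level 2 (the tree spans levels 0 through 2, i.e. 3 levels counting the root), so the depth is the number of divisions: log_4(16) = 2

The recursion tree depth is log_4(16) = 2. At each level, the problem size is divided by 4, so it takes 2 divisions to reduce to a base case of size 1. The algorithm makes 6 recursive calls at each level.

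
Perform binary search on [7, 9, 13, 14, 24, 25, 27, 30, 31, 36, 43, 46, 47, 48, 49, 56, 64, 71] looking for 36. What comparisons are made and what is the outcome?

Binary search for 36 in [7, 9, 13, 14, 24, 25, 27, 30, 31, 36, 43, 46, 47, 48, 49, 56, 64, 71]:

lo=0, hi=17, mid=8, arr[mid]=31 -> 31 < 36, search right half
lo=9, hi=17, mid=13, arr[mid]=48 -> 48 > 36, search left half
lo=9, hi=12, mid=10, arr[mid]=43 -> 43 > 36, search left half
lo=9, hi=9, mid=9, arr[mid]=36 -> Found target at index 9!

Binary search finds 36 at index 9 after 4 comparisons. The search repeatedly halves the search space by comparing with the middle element.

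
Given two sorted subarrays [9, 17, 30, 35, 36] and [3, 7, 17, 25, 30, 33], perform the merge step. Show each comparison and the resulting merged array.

Merging process:

Compare 9 vs 3: take 3 from right. Merged: [3]
Compare 9 vs 7: take 7 from right. Merged: [3, 7]
Compare 9 vs 17: take 9 from left. Merged: [3, 7, 9]
Compare 17 vs 17: take 17 from left. Merged: [3, 7, 9, 17]
Compare 30 vs 17: take 17 from right. Merged: [3, 7, 9, 17, 17]
Compare 30 vs 25: take 25 from right. Merged: [3, 7, 9, 17, 17, 25]
Compare 30 vs 30: take 30 from left. Merged: [3, 7, 9, 17, 17, 25, 30]
Compare 35 vs 30: take 30 from right. Merged: [3, 7, 9, 17, 17, 25, 30, 30]
Compare 35 vs 33: take 33 from right. Merged: [3, 7, 9, 17, 17, 25, 30, 30, 33]
Append remaining from left: [35, 36]. Merged: [3, 7, 9, 17, 17, 25, 30, 30, 33, 35, 36]

Final merged array: [3, 7, 9, 17, 17, 25, 30, 30, 33, 35, 36]
Total comparisons: 9

The merged array is [3, 7, 9, 17, 17, 25, 30, 30, 33, 35, 36], requiring 9 comparisons. The merge step runs in O(n) time where n is the total number of elements.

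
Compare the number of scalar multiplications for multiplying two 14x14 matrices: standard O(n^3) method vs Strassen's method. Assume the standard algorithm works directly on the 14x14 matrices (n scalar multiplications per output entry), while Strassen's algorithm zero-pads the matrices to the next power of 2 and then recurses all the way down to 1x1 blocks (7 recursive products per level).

Matrix multiplication for 14x14 matrices:

Strassen's algorithm requires power-of-2 dimensions. Pad 14x14 to 16x16 (next power of 2).

Standard algorithm: 14^3 = 2744 multiplications
Strassen's algorithm: 7^(log2(16)) = 7^4 = 2401 multiplications
Savings: 2744 - 2401 = 343 multiplications

Standard: 2744 multiplications (14^3). Strassen: 2401 multiplications (7^4, after padding to 16x16). Strassen reduces 8 recursive multiplications to 7 at each level.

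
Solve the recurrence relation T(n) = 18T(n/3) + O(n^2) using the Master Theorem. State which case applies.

Master Theorem for T(n) = 18T(n/3) + O(n^2):

a = 18, b = 3, c = 2
log_b(a) = log_3(18) = 2.6309

Case 1: c = 2 < log_3(18) = 2.6309
T(n) = O(n^(log_3 18))

For T(n) = 18T(n/3) + O(n^2): log_3(18) = 2.6309. This is Case 1 of the Master Theorem (c < log_b(a), work dominated by leaves), giving O(n^(log_3 18)).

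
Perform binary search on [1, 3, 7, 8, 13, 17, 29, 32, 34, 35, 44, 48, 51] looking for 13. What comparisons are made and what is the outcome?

Binary search for 13 in [1, 3, 7, 8, 13, 17, 29, 32, 34, 35, 44, 48, 51]:

lo=0, hi=12, mid=6, arr[mid]=29 -> 29 > 13, search left half
lo=0, hi=5, mid=2, arr[mid]=7 -> 7 < 13, search right half
lo=3, hi=5, mid=4, arr[mid]=13 -> Found target at index 4!

Binary search finds 13 at index 4 after 3 comparisons. The search repeatedly halves the search space by comparing with the middle element.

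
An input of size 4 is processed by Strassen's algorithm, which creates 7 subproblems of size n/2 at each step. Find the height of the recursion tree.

For divide and conquer with division factor 2:

Problem sizes at each level:
Level 0: 4
Level 1: 2
Level 2: 1

The root is level 0 and the size-1 base case is level 2 (the tree spans levels 0 through 2, i.e. 3 levels counting the root), so the depth is the number of divisions: log_2(4) = 2

The recursion tree depth is log_2(4) = 2. At each level, the problem size is divided by 2, so it takes 2 divisions to reduce to a base case of size 1. The algorithm makes 7 recursive calls at each level.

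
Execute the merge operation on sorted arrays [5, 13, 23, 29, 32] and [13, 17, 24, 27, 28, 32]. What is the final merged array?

Merging process:

Compare 5 vs 13: take 5 from left. Merged: [5]
Compare 13 vs 13: take 13 from left. Merged: [5, 13]
Compare 23 vs 13: take 13 from right. Merged: [5, 13, 13]
Compare 23 vs 17: take 17 from right. Merged: [5, 13, 13, 17]
Compare 23 vs 24: take 23 from left. Merged: [5, 13, 13, 17, 23]
Compare 29 vs 24: take 24 from right. Merged: [5, 13, 13, 17, 23, 24]
Compare 29 vs 27: take 27 from right. Merged: [5, 13, 13, 17, 23, 24, 27]
Compare 29 vs 28: take 28 from right. Merged: [5, 13, 13, 17, 23, 24, 27, 28]
Compare 29 vs 32: take 29 from left. Merged: [5, 13, 13, 17, 23, 24, 27, 28, 29]
Compare 32 vs 32: take 32 from left. Merged: [5, 13, 13, 17, 23, 24, 27, 28, 29, 32]
Append remaining from right: [32]. Merged: [5, 13, 13, 17, 23, 24, 27, 28, 29, 32, 32]

Final merged array: [5, 13, 13, 17, 23, 24, 27, 28, 29, 32, 32]
Total comparisons: 10

The merged array is [5, 13, 13, 17, 23, 24, 27, 28, 29, 32, 32], requiring 10 comparisons. The merge step runs in O(n) time where n is the total number of elements.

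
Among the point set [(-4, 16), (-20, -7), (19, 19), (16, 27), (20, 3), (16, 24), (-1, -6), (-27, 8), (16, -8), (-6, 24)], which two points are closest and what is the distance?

Computing all pairwise distances among 10 points:

d((-4, 16), (-20, -7)) = 28.0179
d((-4, 16), (19, 19)) = 23.1948
d((-4, 16), (16, 27)) = 22.8254
d((-4, 16), (20, 3)) = 27.2947
d((-4, 16), (16, 24)) = 21.5407
d((-4, 16), (-1, -6)) = 22.2036
d((-4, 16), (-27, 8)) = 24.3516
d((-4, 16), (16, -8)) = 31.241
d((-4, 16), (-6, 24)) = 8.2462
d((-20, -7), (19, 19)) = 46.8722
d((-20, -7), (16, 27)) = 49.5177
d((-20, -7), (20, 3)) = 41.2311
d((-20, -7), (16, 24)) = 47.5079
d((-20, -7), (-1, -6)) = 19.0263
d((-20, -7), (-27, 8)) = 16.5529
d((-20, -7), (16, -8)) = 36.0139
d((-20, -7), (-6, 24)) = 34.0147
d((19, 19), (16, 27)) = 8.544
d((19, 19), (20, 3)) = 16.0312
d((19, 19), (16, 24)) = 5.831
d((19, 19), (-1, -6)) = 32.0156
d((19, 19), (-27, 8)) = 47.2969
d((19, 19), (16, -8)) = 27.1662
d((19, 19), (-6, 24)) = 25.4951
d((16, 27), (20, 3)) = 24.3311
d((16, 27), (16, 24)) = 3.0 <-- minimum
d((16, 27), (-1, -6)) = 37.1214
d((16, 27), (-27, 8)) = 47.0106
d((16, 27), (16, -8)) = 35.0
d((16, 27), (-6, 24)) = 22.2036
d((20, 3), (16, 24)) = 21.3776
d((20, 3), (-1, -6)) = 22.8473
d((20, 3), (-27, 8)) = 47.2652
d((20, 3), (16, -8)) = 11.7047
d((20, 3), (-6, 24)) = 33.4215
d((16, 24), (-1, -6)) = 34.4819
d((16, 24), (-27, 8)) = 45.8803
d((16, 24), (16, -8)) = 32.0
d((16, 24), (-6, 24)) = 22.0
d((-1, -6), (-27, 8)) = 29.5296
d((-1, -6), (16, -8)) = 17.1172
d((-1, -6), (-6, 24)) = 30.4138
d((-27, 8), (16, -8)) = 45.8803
d((-27, 8), (-6, 24)) = 26.4008
d((16, -8), (-6, 24)) = 38.833

Closest pair: (16, 27) and (16, 24) with distance 3.0

The closest pair is (16, 27) and (16, 24) with Euclidean distance 3.0. For 10 points, brute-force pairwise comparison is shown above. For large n, the divide-and-conquer algorithm (sort by x, recurse on halves, check the dividing strip) achieves O(n log n).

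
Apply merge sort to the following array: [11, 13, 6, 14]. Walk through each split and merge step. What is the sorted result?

Merge sort trace:

Split: [11, 13, 6, 14] -> [11, 13] and [6, 14]
  Split: [11, 13] -> [11] and [13]
  Merge: [11] + [13] -> [11, 13]
  Split: [6, 14] -> [6] and [14]
  Merge: [6] + [14] -> [6, 14]
Merge: [11, 13] + [6, 14] -> [6, 11, 13, 14]

Final sorted array: [6, 11, 13, 14]

The merge sort proceeds by recursively splitting the array and merging sorted halves.
After all merges, the sorted array is [6, 11, 13, 14].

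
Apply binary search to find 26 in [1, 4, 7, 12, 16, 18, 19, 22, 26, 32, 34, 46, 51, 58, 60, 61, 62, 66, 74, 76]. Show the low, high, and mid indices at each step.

Binary search for 26 in [1, 4, 7, 12, 16, 18, 19, 22, 26, 32, 34, 46, 51, 58, 60, 61, 62, 66, 74, 76]:

lo=0, hi=19, mid=9, arr[mid]=32 -> 32 > 26, search left half
lo=0, hi=8, mid=4, arr[mid]=16 -> 16 < 26, search right half
lo=5, hi=8, mid=6, arr[mid]=19 -> 19 < 26, search right half
lo=7, hi=8, mid=7, arr[mid]=22 -> 22 < 26, search right half
lo=8, hi=8, mid=8, arr[mid]=26 -> Found target at index 8!

Binary search finds 26 at index 8 after 5 comparisons. The search repeatedly halves the search space by comparing with the middle element.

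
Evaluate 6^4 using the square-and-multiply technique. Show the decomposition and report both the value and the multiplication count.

Computing 6^4 by squaring (build up from 6^1; each line after the first costs one multiplication):

6^1 = 6
6^2 = (6^1)^2 = 6^2 = 36
6^4 = (6^2)^2 = 36^2 = 1296

Result: 1296
Multiplications needed: 2 (2 lines after 6^1)

6^4 = 1296. Using exponentiation by squaring, this requires 2 multiplications. The key idea: if the exponent is even, square the half-power; if odd, multiply by the base once.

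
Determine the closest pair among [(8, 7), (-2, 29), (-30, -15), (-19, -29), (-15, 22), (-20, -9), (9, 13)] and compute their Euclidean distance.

Computing all pairwise distances among 7 points:

d((8, 7), (-2, 29)) = 24.1661
d((8, 7), (-30, -15)) = 43.909
d((8, 7), (-19, -29)) = 45.0
d((8, 7), (-15, 22)) = 27.4591
d((8, 7), (-20, -9)) = 32.249
d((8, 7), (9, 13)) = 6.0828 <-- minimum
d((-2, 29), (-30, -15)) = 52.1536
d((-2, 29), (-19, -29)) = 60.4401
d((-2, 29), (-15, 22)) = 14.7648
d((-2, 29), (-20, -9)) = 42.0476
d((-2, 29), (9, 13)) = 19.4165
d((-30, -15), (-19, -29)) = 17.8045
d((-30, -15), (-15, 22)) = 39.9249
d((-30, -15), (-20, -9)) = 11.6619
d((-30, -15), (9, 13)) = 48.0104
d((-19, -29), (-15, 22)) = 51.1566
d((-19, -29), (-20, -9)) = 20.025
d((-19, -29), (9, 13)) = 50.4777
d((-15, 22), (-20, -9)) = 31.4006
d((-15, 22), (9, 13)) = 25.632
d((-20, -9), (9, 13)) = 36.4005

Closest pair: (8, 7) and (9, 13) with distance 6.0828

The closest pair is (8, 7) and (9, 13) with Euclidean distance 6.0828. For 7 points, brute-force pairwise comparison is shown above. For large n, the divide-and-conquer algorithm (sort by x, recurse on halves, check the dividing strip) achieves O(n log n).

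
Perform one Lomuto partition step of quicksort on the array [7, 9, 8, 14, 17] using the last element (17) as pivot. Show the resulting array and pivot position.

Lomuto partition with pivot = 17:

Initial array: [7, 9, 8, 14, 17]

arr[0]=7 <= 17: swap with position 0, array becomes [7, 9, 8, 14, 17]
arr[1]=9 <= 17: swap with position 1, array becomes [7, 9, 8, 14, 17]
arr[2]=8 <= 17: swap with position 2, array becomes [7, 9, 8, 14, 17]
arr[3]=14 <= 17: swap with position 3, array becomes [7, 9, 8, 14, 17]

Place pivot at position 4: [7, 9, 8, 14, 17]
Pivot position: 4

After partitioning with pivot 17, the array becomes [7, 9, 8, 14, 17]. The pivot is placed at index 4. All elements to the left of the pivot are <= 17, and all elements to the right are > 17.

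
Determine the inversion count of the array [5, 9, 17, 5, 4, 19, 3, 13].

Finding inversions in [5, 9, 17, 5, 4, 19, 3, 13]:

(0, 4): arr[0]=5 > arr[4]=4
(0, 6): arr[0]=5 > arr[6]=3
(1, 3): arr[1]=9 > arr[3]=5
(1, 4): arr[1]=9 > arr[4]=4
(1, 6): arr[1]=9 > arr[6]=3
(2, 3): arr[2]=17 > arr[3]=5
(2, 4): arr[2]=17 > arr[4]=4
(2, 6): arr[2]=17 > arr[6]=3
(2, 7): arr[2]=17 > arr[7]=13
(3, 4): arr[3]=5 > arr[4]=4
(3, 6): arr[3]=5 > arr[6]=3
(4, 6): arr[4]=4 > arr[6]=3
(5, 6): arr[5]=19 > arr[6]=3
(5, 7): arr[5]=19 > arr[7]=13

Total inversions: 14

The array has 14 inversion(s): (0,4), (0,6), (1,3), (1,4), (1,6), (2,3), (2,4), (2,6), (2,7), (3,4), (3,6), (4,6), (5,6), (5,7). Each pair (i,j) satisfies i < j and arr[i] > arr[j].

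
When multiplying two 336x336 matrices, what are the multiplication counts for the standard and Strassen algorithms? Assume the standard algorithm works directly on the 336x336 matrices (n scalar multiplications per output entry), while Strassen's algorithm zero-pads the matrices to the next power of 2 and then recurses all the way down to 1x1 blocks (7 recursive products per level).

Matrix multiplication for 336x336 matrices:

Strassen's algorithm requires power-of-2 dimensions. Pad 336x336 to 512x512 (next power of 2).

Standard algorithm: 336^3 = 37933056 multiplications
Strassen's algorithm: 7^(log2(512)) = 7^9 = 40353607 multiplications
Difference: 37933056 - 40353607 = -2420551 (Strassen uses MORE here due to padding overhead — for small or just-over-power-of-2 n, padding can outweigh the per-level savings)

Standard: 37933056 multiplications (336^3). Strassen: 40353607 multiplications (7^9, after padding to 512x512). Strassen reduces 8 recursive multiplications to 7 at each level.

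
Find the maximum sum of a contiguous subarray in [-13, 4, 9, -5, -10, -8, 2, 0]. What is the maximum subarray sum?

Using Kadane's algorithm on [-13, 4, 9, -5, -10, -8, 2, 0]:

Scanning through the array:
Position 1 (value 4): max_ending_here = 4, max_so_far = 4
Position 2 (value 9): max_ending_here = 13, max_so_far = 13
Position 3 (value -5): max_ending_here = 8, max_so_far = 13
Position 4 (value -10): max_ending_here = -2, max_so_far = 13
Position 5 (value -8): max_ending_here = -8, max_so_far = 13
Position 6 (value 2): max_ending_here = 2, max_so_far = 13
Position 7 (value 0): max_ending_here = 2, max_so_far = 13

Maximum subarray: [4, 9]
Maximum sum: 13

The maximum subarray is [4, 9] with sum 13. This subarray runs from index 1 to index 2.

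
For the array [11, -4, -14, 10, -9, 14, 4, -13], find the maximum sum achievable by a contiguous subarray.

Using Kadane's algorithm on [11, -4, -14, 10, -9, 14, 4, -13]:

Scanning through the array:
Position 1 (value -4): max_ending_here = 7, max_so_far = 11
Position 2 (value -14): max_ending_here = -7, max_so_far = 11
Position 3 (value 10): max_ending_here = 10, max_so_far = 11
Position 4 (value -9): max_ending_here = 1, max_so_far = 11
Position 5 (value 14): max_ending_here = 15, max_so_far = 15
Position 6 (value 4): max_ending_here = 19, max_so_far = 19
Position 7 (value -13): max_ending_here = 6, max_so_far = 19

Maximum subarray: [10, -9, 14, 4]
Maximum sum: 19

The maximum subarray is [10, -9, 14, 4] with sum 19. This subarray runs from index 3 to index 6.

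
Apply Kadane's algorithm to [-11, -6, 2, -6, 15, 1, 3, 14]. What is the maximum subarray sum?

Using Kadane's algorithm on [-11, -6, 2, -6, 15, 1, 3, 14]:

Scanning through the array:
Position 1 (value -6): max_ending_here = -6, max_so_far = -6
Position 2 (value 2): max_ending_here = 2, max_so_far = 2
Position 3 (value -6): max_ending_here = -4, max_so_far = 2
Position 4 (value 15): max_ending_here = 15, max_so_far = 15
Position 5 (value 1): max_ending_here = 16, max_so_far = 16
Position 6 (value 3): max_ending_here = 19, max_so_far = 19
Position 7 (value 14): max_ending_here = 33, max_so_far = 33

Maximum subarray: [15, 1, 3, 14]
Maximum sum: 33

The maximum subarray is [15, 1, 3, 14] with sum 33. This subarray runs from index 4 to index 7.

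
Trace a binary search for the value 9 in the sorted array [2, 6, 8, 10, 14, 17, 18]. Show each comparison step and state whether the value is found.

Binary search for 9 in [2, 6, 8, 10, 14, 17, 18]:

lo=0, hi=6, mid=3, arr[mid]=10 -> 10 > 9, search left half
lo=0, hi=2, mid=1, arr[mid]=6 -> 6 < 9, search right half
lo=2, hi=2, mid=2, arr[mid]=8 -> 8 < 9, search right half
lo=3 > hi=2, target 9 not found

Binary search determines that 9 is not in the array after 3 comparisons. The search space was exhausted without finding the target.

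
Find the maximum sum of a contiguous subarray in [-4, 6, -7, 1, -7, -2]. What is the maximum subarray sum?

Using Kadane's algorithm on [-4, 6, -7, 1, -7, -2]:

Scanning through the array:
Position 1 (value 6): max_ending_here = 6, max_so_far = 6
Position 2 (value -7): max_ending_here = -1, max_so_far = 6
Position 3 (value 1): max_ending_here = 1, max_so_far = 6
Position 4 (value -7): max_ending_here = -6, max_so_far = 6
Position 5 (value -2): max_ending_here = -2, max_so_far = 6

Maximum subarray: [6]
Maximum sum: 6

The maximum subarray is [6] with sum 6. This subarray runs from index 1 to index 1.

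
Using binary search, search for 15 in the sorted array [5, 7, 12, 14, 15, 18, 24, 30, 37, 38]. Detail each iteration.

Binary search for 15 in [5, 7, 12, 14, 15, 18, 24, 30, 37, 38]:

lo=0, hi=9, mid=4, arr[mid]=15 -> Found target at index 4!

Binary search finds 15 at index 4 after 1 comparisons. The search repeatedly halves the search space by comparing with the middle element.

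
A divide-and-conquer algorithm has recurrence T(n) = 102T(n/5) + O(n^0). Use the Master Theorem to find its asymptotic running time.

Master Theorem for T(n) = 102T(n/5) + O(n^0):

a = 102, b = 5, c = 0
log_b(a) = log_5(102) = 2.8737

Case 1: c = 0 < log_5(102) = 2.8737
T(n) = O(n^(log_5 102))

For T(n) = 102T(n/5) + O(n^0): log_5(102) = 2.8737. This is Case 1 of the Master Theorem (c < log_b(a), work dominated by leaves), giving O(n^(log_5 102)).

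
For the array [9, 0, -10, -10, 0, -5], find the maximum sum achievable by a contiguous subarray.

Using Kadane's algorithm on [9, 0, -10, -10, 0, -5]:

Scanning through the array:
Position 1 (value 0): max_ending_here = 9, max_so_far = 9
Position 2 (value -10): max_ending_here = -1, max_so_far = 9
Position 3 (value -10): max_ending_here = -10, max_so_far = 9
Position 4 (value 0): max_ending_here = 0, max_so_far = 9
Position 5 (value -5): max_ending_here = -5, max_so_far = 9

Maximum subarray: [9]
Maximum sum: 9

The maximum subarray is [9] with sum 9. This subarray runs from index 0 to index 0.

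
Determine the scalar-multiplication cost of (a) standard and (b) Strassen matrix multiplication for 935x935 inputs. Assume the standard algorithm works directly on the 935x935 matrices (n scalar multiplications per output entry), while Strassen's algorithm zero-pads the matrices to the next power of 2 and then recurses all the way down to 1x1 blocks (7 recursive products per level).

Matrix multiplication for 935x935 matrices:

Strassen's algorithm requires power-of-2 dimensions. Pad 935x935 to 1024x1024 (next power of 2).

Standard algorithm: 935^3 = 817400375 multiplications
Strassen's algorithm: 7^(log2(1024)) = 7^10 = 282475249 multiplications
Savings: 817400375 - 282475249 = 534925126 multiplications

Standard: 817400375 multiplications (935^3). Strassen: 282475249 multiplications (7^10, after padding to 1024x1024). Strassen reduces 8 recursive multiplications to 7 at each level.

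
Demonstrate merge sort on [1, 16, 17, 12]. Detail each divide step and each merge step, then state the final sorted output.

Merge sort trace:

Split: [1, 16, 17, 12] -> [1, 16] and [17, 12]
  Split: [1, 16] -> [1] and [16]
  Merge: [1] + [16] -> [1, 16]
  Split: [17, 12] -> [17] and [12]
  Merge: [17] + [12] -> [12, 17]
Merge: [1, 16] + [12, 17] -> [1, 12, 16, 17]

Final sorted array: [1, 12, 16, 17]

The merge sort proceeds by recursively splitting the array and merging sorted halves.
After all merges, the sorted array is [1, 12, 16, 17].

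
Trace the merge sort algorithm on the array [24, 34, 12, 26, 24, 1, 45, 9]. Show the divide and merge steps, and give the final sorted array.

Merge sort trace:

Split: [24, 34, 12, 26, 24, 1, 45, 9] -> [24, 34, 12, 26] and [24, 1, 45, 9]
  Split: [24, 34, 12, 26] -> [24, 34] and [12, 26]
    Split: [24, 34] -> [24] and [34]
    Merge: [24] + [34] -> [24, 34]
    Split: [12, 26] -> [12] and [26]
    Merge: [12] + [26] -> [12, 26]
  Merge: [24, 34] + [12, 26] -> [12, 24, 26, 34]
  Split: [24, 1, 45, 9] -> [24, 1] and [45, 9]
    Split: [24, 1] -> [24] and [1]
    Merge: [24] + [1] -> [1, 24]
    Split: [45, 9] -> [45] and [9]
    Merge: [45] + [9] -> [9, 45]
  Merge: [1, 24] + [9, 45] -> [1, 9, 24, 45]
Merge: [12, 24, 26, 34] + [1, 9, 24, 45] -> [1, 9, 12, 24, 24, 26, 34, 45]

Final sorted array: [1, 9, 12, 24, 24, 26, 34, 45]

The merge sort proceeds by recursively splitting the array and merging sorted halves.
After all merges, the sorted array is [1, 9, 12, 24, 24, 26, 34, 45].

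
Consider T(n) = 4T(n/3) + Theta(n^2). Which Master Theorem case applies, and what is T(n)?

Master Theorem for T(n) = 4T(n/3) + O(n^2):

a = 4, b = 3, c = 2
log_b(a) = log_3(4) = 1.2619

Case 3: c = 2 > log_3(4) = 1.2619
T(n) = O(n^2) = O(n^2)

For T(n) = 4T(n/3) + O(n^2): log_3(4) = 1.2619. This is Case 3 of the Master Theorem (c > log_b(a), work dominated by root), giving O(n^2).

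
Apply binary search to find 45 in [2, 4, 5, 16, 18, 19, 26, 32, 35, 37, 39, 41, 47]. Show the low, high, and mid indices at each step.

Binary search for 45 in [2, 4, 5, 16, 18, 19, 26, 32, 35, 37, 39, 41, 47]:

lo=0, hi=12, mid=6, arr[mid]=26 -> 26 < 45, search right half
lo=7, hi=12, mid=9, arr[mid]=37 -> 37 < 45, search right half
lo=10, hi=12, mid=11, arr[mid]=41 -> 41 < 45, search right half
lo=12, hi=12, mid=12, arr[mid]=47 -> 47 > 45, search left half
lo=12 > hi=11, target 45 not found

Binary search determines that 45 is not in the array after 4 comparisons. The search space was exhausted without finding the target.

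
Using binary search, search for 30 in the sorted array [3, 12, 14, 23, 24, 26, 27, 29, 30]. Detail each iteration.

Binary search for 30 in [3, 12, 14, 23, 24, 26, 27, 29, 30]:

lo=0, hi=8, mid=4, arr[mid]=24 -> 24 < 30, search right half
lo=5, hi=8, mid=6, arr[mid]=27 -> 27 < 30, search right half
lo=7, hi=8, mid=7, arr[mid]=29 -> 29 < 30, search right half
lo=8, hi=8, mid=8, arr[mid]=30 -> Found target at index 8!

Binary search finds 30 at index 8 after 4 comparisons. The search repeatedly halves the search space by comparing with the middle element.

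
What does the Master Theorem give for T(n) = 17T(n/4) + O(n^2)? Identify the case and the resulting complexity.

Master Theorem for T(n) = 17T(n/4) + O(n^2):

a = 17, b = 4, c = 2
log_b(a) = log_4(17) = 2.0437

Case 1: c = 2 < log_4(17) = 2.0437
T(n) = O(n^(log_4 17))

For T(n) = 17T(n/4) + O(n^2): log_4(17) = 2.0437. This is Case 1 of the Master Theorem (c < log_b(a), work dominated by leaves), giving O(n^(log_4 17)).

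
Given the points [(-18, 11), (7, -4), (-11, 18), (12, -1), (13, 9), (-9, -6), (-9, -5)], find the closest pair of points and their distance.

Computing all pairwise distances among 7 points:

d((-18, 11), (7, -4)) = 29.1548
d((-18, 11), (-11, 18)) = 9.8995
d((-18, 11), (12, -1)) = 32.311
d((-18, 11), (13, 9)) = 31.0644
d((-18, 11), (-9, -6)) = 19.2354
d((-18, 11), (-9, -5)) = 18.3576
d((7, -4), (-11, 18)) = 28.4253
d((7, -4), (12, -1)) = 5.831
d((7, -4), (13, 9)) = 14.3178
d((7, -4), (-9, -6)) = 16.1245
d((7, -4), (-9, -5)) = 16.0312
d((-11, 18), (12, -1)) = 29.8329
d((-11, 18), (13, 9)) = 25.632
d((-11, 18), (-9, -6)) = 24.0832
d((-11, 18), (-9, -5)) = 23.0868
d((12, -1), (13, 9)) = 10.0499
d((12, -1), (-9, -6)) = 21.587
d((12, -1), (-9, -5)) = 21.3776
d((13, 9), (-9, -6)) = 26.6271
d((13, 9), (-9, -5)) = 26.0768
d((-9, -6), (-9, -5)) = 1.0 <-- minimum

Closest pair: (-9, -6) and (-9, -5) with distance 1.0

The closest pair is (-9, -6) and (-9, -5) with Euclidean distance 1.0. For 7 points, brute-force pairwise comparison is shown above. For large n, the divide-and-conquer algorithm (sort by x, recurse on halves, check the dividing strip) achieves O(n log n).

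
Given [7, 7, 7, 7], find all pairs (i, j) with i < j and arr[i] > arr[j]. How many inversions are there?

Finding inversions in [7, 7, 7, 7]:


Total inversions: 0

The array has 0 inversions. It is already sorted.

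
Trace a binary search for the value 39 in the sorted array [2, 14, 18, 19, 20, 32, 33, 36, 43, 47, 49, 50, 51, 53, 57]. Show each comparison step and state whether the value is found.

Binary search for 39 in [2, 14, 18, 19, 20, 32, 33, 36, 43, 47, 49, 50, 51, 53, 57]:

lo=0, hi=14, mid=7, arr[mid]=36 -> 36 < 39, search right half
lo=8, hi=14, mid=11, arr[mid]=50 -> 50 > 39, search left half
lo=8, hi=10, mid=9, arr[mid]=47 -> 47 > 39, search left half
lo=8, hi=8, mid=8, arr[mid]=43 -> 43 > 39, search left half
lo=8 > hi=7, target 39 not found

Binary search determines that 39 is not in the array after 4 comparisons. The search space was exhausted without finding the target.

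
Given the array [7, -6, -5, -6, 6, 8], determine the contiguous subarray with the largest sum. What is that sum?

Using Kadane's algorithm on [7, -6, -5, -6, 6, 8]:

Scanning through the array:
Position 1 (value -6): max_ending_here = 1, max_so_far = 7
Position 2 (value -5): max_ending_here = -4, max_so_far = 7
Position 3 (value -6): max_ending_here = -6, max_so_far = 7
Position 4 (value 6): max_ending_here = 6, max_so_far = 7
Position 5 (value 8): max_ending_here = 14, max_so_far = 14

Maximum subarray: [6, 8]
Maximum sum: 14

The maximum subarray is [6, 8] with sum 14. This subarray runs from index 4 to index 5.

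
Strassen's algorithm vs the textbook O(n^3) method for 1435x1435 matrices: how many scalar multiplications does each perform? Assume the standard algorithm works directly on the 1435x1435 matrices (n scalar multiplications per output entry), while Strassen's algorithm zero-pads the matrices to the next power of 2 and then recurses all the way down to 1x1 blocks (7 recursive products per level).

Matrix multiplication for 1435x1435 matrices:

Strassen's algorithm requires power-of-2 dimensions. Pad 1435x1435 to 2048x2048 (next power of 2).

Standard algorithm: 1435^3 = 2954987875 multiplications
Strassen's algorithm: 7^(log2(2048)) = 7^11 = 1977326743 multiplications
Savings: 2954987875 - 1977326743 = 977661132 multiplications

Standard: 2954987875 multiplications (1435^3). Strassen: 1977326743 multiplications (7^11, after padding to 2048x2048). Strassen reduces 8 recursive multiplications to 7 at each level.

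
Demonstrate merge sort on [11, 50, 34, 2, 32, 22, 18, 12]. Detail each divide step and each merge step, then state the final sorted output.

Merge sort trace:

Split: [11, 50, 34, 2, 32, 22, 18, 12] -> [11, 50, 34, 2] and [32, 22, 18, 12]
  Split: [11, 50, 34, 2] -> [11, 50] and [34, 2]
    Split: [11, 50] -> [11] and [50]
    Merge: [11] + [50] -> [11, 50]
    Split: [34, 2] -> [34] and [2]
    Merge: [34] + [2] -> [2, 34]
  Merge: [11, 50] + [2, 34] -> [2, 11, 34, 50]
  Split: [32, 22, 18, 12] -> [32, 22] and [18, 12]
    Split: [32, 22] -> [32] and [22]
    Merge: [32] + [22] -> [22, 32]
    Split: [18, 12] -> [18] and [12]
    Merge: [18] + [12] -> [12, 18]
  Merge: [22, 32] + [12, 18] -> [12, 18, 22, 32]
Merge: [2, 11, 34, 50] + [12, 18, 22, 32] -> [2, 11, 12, 18, 22, 32, 34, 50]

Final sorted array: [2, 11, 12, 18, 22, 32, 34, 50]

The merge sort proceeds by recursively splitting the array and merging sorted halves.
After all merges, the sorted array is [2, 11, 12, 18, 22, 32, 34, 50].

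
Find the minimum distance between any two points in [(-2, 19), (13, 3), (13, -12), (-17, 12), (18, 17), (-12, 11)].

Computing all pairwise distances among 6 points:

d((-2, 19), (13, 3)) = 21.9317
d((-2, 19), (13, -12)) = 34.4384
d((-2, 19), (-17, 12)) = 16.5529
d((-2, 19), (18, 17)) = 20.0998
d((-2, 19), (-12, 11)) = 12.8062
d((13, 3), (13, -12)) = 15.0
d((13, 3), (-17, 12)) = 31.3209
d((13, 3), (18, 17)) = 14.8661
d((13, 3), (-12, 11)) = 26.2488
d((13, -12), (-17, 12)) = 38.4187
d((13, -12), (18, 17)) = 29.4279
d((13, -12), (-12, 11)) = 33.9706
d((-17, 12), (18, 17)) = 35.3553
d((-17, 12), (-12, 11)) = 5.099 <-- minimum
d((18, 17), (-12, 11)) = 30.5941

Closest pair: (-17, 12) and (-12, 11) with distance 5.099

The closest pair is (-17, 12) and (-12, 11) with Euclidean distance 5.099. For 6 points, brute-force pairwise comparison is shown above. For large n, the divide-and-conquer algorithm (sort by x, recurse on halves, check the dividing strip) achieves O(n log n).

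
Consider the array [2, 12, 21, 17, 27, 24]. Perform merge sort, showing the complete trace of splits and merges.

Merge sort trace:

Split: [2, 12, 21, 17, 27, 24] -> [2, 12, 21] and [17, 27, 24]
  Split: [2, 12, 21] -> [2] and [12, 21]
    Split: [12, 21] -> [12] and [21]
    Merge: [12] + [21] -> [12, 21]
  Merge: [2] + [12, 21] -> [2, 12, 21]
  Split: [17, 27, 24] -> [17] and [27, 24]
    Split: [27, 24] -> [27] and [24]
    Merge: [27] + [24] -> [24, 27]
  Merge: [17] + [24, 27] -> [17, 24, 27]
Merge: [2, 12, 21] + [17, 24, 27] -> [2, 12, 17, 21, 24, 27]

Final sorted array: [2, 12, 17, 21, 24, 27]

The merge sort proceeds by recursively splitting the array and merging sorted halves.
After all merges, the sorted array is [2, 12, 17, 21, 24, 27].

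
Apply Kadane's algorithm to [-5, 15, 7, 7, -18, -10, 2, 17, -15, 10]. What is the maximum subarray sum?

Using Kadane's algorithm on [-5, 15, 7, 7, -18, -10, 2, 17, -15, 10]:

Scanning through the array:
Position 1 (value 15): max_ending_here = 15, max_so_far = 15
Position 2 (value 7): max_ending_here = 22, max_so_far = 22
Position 3 (value 7): max_ending_here = 29, max_so_far = 29
Position 4 (value -18): max_ending_here = 11, max_so_far = 29
Position 5 (value -10): max_ending_here = 1, max_so_far = 29
Position 6 (value 2): max_ending_here = 3, max_so_far = 29
Position 7 (value 17): max_ending_here = 20, max_so_far = 29
Position 8 (value -15): max_ending_here = 5, max_so_far = 29
Position 9 (value 10): max_ending_here = 15, max_so_far = 29

Maximum subarray: [15, 7, 7]
Maximum sum: 29

The maximum subarray is [15, 7, 7] with sum 29. This subarray runs from index 1 to index 3.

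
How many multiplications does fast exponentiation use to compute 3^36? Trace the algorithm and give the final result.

Computing 3^36 by squaring (build up from 3^1; each line after the first costs one multiplication):

3^1 = 3
3^2 = (3^1)^2 = 3^2 = 9
3^4 = (3^2)^2 = 9^2 = 81
3^8 = (3^4)^2 = 81^2 = 6561
3^9 = 3 * 3^8 = 3 * 6561 = 19683
3^18 = (3^9)^2 = 19683^2 = 387420489
3^36 = (3^18)^2 = 387420489^2 = 150094635296999121

Result: 150094635296999121
Multiplications needed: 6 (6 lines after 3^1)

3^36 = 150094635296999121. Using exponentiation by squaring, this requires 6 multiplications. The key idea: if the exponent is even, square the half-power; if odd, multiply by the base once.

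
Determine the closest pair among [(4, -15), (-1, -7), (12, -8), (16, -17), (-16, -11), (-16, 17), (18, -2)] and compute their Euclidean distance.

Computing all pairwise distances among 7 points:

d((4, -15), (-1, -7)) = 9.434
d((4, -15), (12, -8)) = 10.6301
d((4, -15), (16, -17)) = 12.1655
d((4, -15), (-16, -11)) = 20.3961
d((4, -15), (-16, 17)) = 37.7359
d((4, -15), (18, -2)) = 19.105
d((-1, -7), (12, -8)) = 13.0384
d((-1, -7), (16, -17)) = 19.7231
d((-1, -7), (-16, -11)) = 15.5242
d((-1, -7), (-16, 17)) = 28.3019
d((-1, -7), (18, -2)) = 19.6469
d((12, -8), (16, -17)) = 9.8489
d((12, -8), (-16, -11)) = 28.1603
d((12, -8), (-16, 17)) = 37.5366
d((12, -8), (18, -2)) = 8.4853 <-- minimum
d((16, -17), (-16, -11)) = 32.5576
d((16, -17), (-16, 17)) = 46.6905
d((16, -17), (18, -2)) = 15.1327
d((-16, -11), (-16, 17)) = 28.0
d((-16, -11), (18, -2)) = 35.171
d((-16, 17), (18, -2)) = 38.9487

Closest pair: (12, -8) and (18, -2) with distance 8.4853

The closest pair is (12, -8) and (18, -2) with Euclidean distance 8.4853. For 7 points, brute-force pairwise comparison is shown above. For large n, the divide-and-conquer algorithm (sort by x, recurse on halves, check the dividing strip) achieves O(n log n).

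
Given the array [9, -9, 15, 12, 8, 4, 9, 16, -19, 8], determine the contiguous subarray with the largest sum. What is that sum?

Using Kadane's algorithm on [9, -9, 15, 12, 8, 4, 9, 16, -19, 8]:

Scanning through the array:
Position 1 (value -9): max_ending_here = 0, max_so_far = 9
Position 2 (value 15): max_ending_here = 15, max_so_far = 15
Position 3 (value 12): max_ending_here = 27, max_so_far = 27
Position 4 (value 8): max_ending_here = 35, max_so_far = 35
Position 5 (value 4): max_ending_here = 39, max_so_far = 39
Position 6 (value 9): max_ending_here = 48, max_so_far = 48
Position 7 (value 16): max_ending_here = 64, max_so_far = 64
Position 8 (value -19): max_ending_here = 45, max_so_far = 64
Position 9 (value 8): max_ending_here = 53, max_so_far = 64

Maximum subarray: [9, -9, 15, 12, 8, 4, 9, 16]
Maximum sum: 64

The maximum subarray is [9, -9, 15, 12, 8, 4, 9, 16] with sum 64. This subarray runs from index 0 to index 7.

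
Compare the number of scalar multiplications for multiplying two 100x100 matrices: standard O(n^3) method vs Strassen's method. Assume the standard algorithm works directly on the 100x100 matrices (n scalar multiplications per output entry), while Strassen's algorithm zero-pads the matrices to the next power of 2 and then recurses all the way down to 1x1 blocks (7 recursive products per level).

Matrix multiplication for 100x100 matrices:

Strassen's algorithm requires power-of-2 dimensions. Pad 100x100 to 128x128 (next power of 2).

Standard algorithm: 100^3 = 1000000 multiplications
Strassen's algorithm: 7^(log2(128)) = 7^7 = 823543 multiplications
Savings: 1000000 - 823543 = 176457 multiplications

Standard: 1000000 multiplications (100^3). Strassen: 823543 multiplications (7^7, after padding to 128x128). Strassen reduces 8 recursive multiplications to 7 at each level.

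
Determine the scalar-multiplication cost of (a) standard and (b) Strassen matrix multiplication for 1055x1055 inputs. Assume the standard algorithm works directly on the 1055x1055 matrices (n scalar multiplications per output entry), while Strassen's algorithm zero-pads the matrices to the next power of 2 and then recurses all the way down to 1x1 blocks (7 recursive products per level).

Matrix multiplication for 1055x1055 matrices:

Strassen's algorithm requires power-of-2 dimensions. Pad 1055x1055 to 2048x2048 (next power of 2).

Standard algorithm: 1055^3 = 1174241375 multiplications
Strassen's algorithm: 7^(log2(2048)) = 7^11 = 1977326743 multiplications
Difference: 1174241375 - 1977326743 = -803085368 (Strassen uses MORE here due to padding overhead — for small or just-over-power-of-2 n, padding can outweigh the per-level savings)

Standard: 1174241375 multiplications (1055^3). Strassen: 1977326743 multiplications (7^11, after padding to 2048x2048). Strassen reduces 8 recursive multiplications to 7 at each level.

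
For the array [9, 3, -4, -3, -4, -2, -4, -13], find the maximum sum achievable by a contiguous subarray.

Using Kadane's algorithm on [9, 3, -4, -3, -4, -2, -4, -13]:

Scanning through the array:
Position 1 (value 3): max_ending_here = 12, max_so_far = 12
Position 2 (value -4): max_ending_here = 8, max_so_far = 12
Position 3 (value -3): max_ending_here = 5, max_so_far = 12
Position 4 (value -4): max_ending_here = 1, max_so_far = 12
Position 5 (value -2): max_ending_here = -1, max_so_far = 12
Position 6 (value -4): max_ending_here = -4, max_so_far = 12
Position 7 (value -13): max_ending_here = -13, max_so_far = 12

Maximum subarray: [9, 3]
Maximum sum: 12

The maximum subarray is [9, 3] with sum 12. This subarray runs from index 0 to index 1.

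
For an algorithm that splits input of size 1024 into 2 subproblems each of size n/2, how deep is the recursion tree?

For divide and conquer with division factor 2:

Problem sizes at each level:
Level 0: 1024
Level 1: 512
Level 2: 256
Level 3: 128
Level 4: 64
Level 5: 32
Level 6: 16
Level 7: 8
Level 8: 4
Level 9: 2
Level 10: 1

The root is level 0 and the size-1 base case is level 10 (the tree spans levels 0 through 10, i.e. 11 levels counting the root), so the depth is the number of divisions: log_2(1024) = 10

The recursion tree depth is log_2(1024) = 10. At each level, the problem size is divided by 2, so it takes 10 divisions to reduce to a base case of size 1. The algorithm makes 2 recursive calls at each level.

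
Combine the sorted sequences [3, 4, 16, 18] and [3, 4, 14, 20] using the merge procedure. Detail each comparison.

Merging process:

Compare 3 vs 3: take 3 from left. Merged: [3]
Compare 4 vs 3: take 3 from right. Merged: [3, 3]
Compare 4 vs 4: take 4 from left. Merged: [3, 3, 4]
Compare 16 vs 4: take 4 from right. Merged: [3, 3, 4, 4]
Compare 16 vs 14: take 14 from right. Merged: [3, 3, 4, 4, 14]
Compare 16 vs 20: take 16 from left. Merged: [3, 3, 4, 4, 14, 16]
Compare 18 vs 20: take 18 from left. Merged: [3, 3, 4, 4, 14, 16, 18]
Append remaining from right: [20]. Merged: [3, 3, 4, 4, 14, 16, 18, 20]

Final merged array: [3, 3, 4, 4, 14, 16, 18, 20]
Total comparisons: 7

The merged array is [3, 3, 4, 4, 14, 16, 18, 20], requiring 7 comparisons. The merge step runs in O(n) time where n is the total number of elements.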